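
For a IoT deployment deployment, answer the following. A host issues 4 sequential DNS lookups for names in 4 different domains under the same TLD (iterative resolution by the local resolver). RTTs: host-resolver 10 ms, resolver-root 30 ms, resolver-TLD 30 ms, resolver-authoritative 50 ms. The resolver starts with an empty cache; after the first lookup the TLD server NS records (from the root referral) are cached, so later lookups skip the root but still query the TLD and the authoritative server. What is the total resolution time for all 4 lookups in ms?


Lookup 1 (cold cache): local + root + TLD + auth = 10 + 30 + 30 + 50 = 120 ms
Lookups 2..4 (TLD NS cached -> skip root; new domain -> still ask TLD and auth): local + TLD + auth = 10 + 30 + 50 = 90 ms each
Remaining 3 lookups: 3 * 90 = 270 ms
Total = 120 + 270 = 390 ms

390


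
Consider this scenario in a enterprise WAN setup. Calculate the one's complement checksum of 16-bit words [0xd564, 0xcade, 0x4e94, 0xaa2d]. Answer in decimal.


Given words: [0xd564, 0xcade, 0x4e94, 0xaa2d]
Step 1: Sum all words
Raw sum = 54628 + 51934 + 20116 + 43565 = 170243
Step 2: Fold carry: (39171 + 2) = 39173
One's complement = ~39173 & 0xFFFF = 26362

26362


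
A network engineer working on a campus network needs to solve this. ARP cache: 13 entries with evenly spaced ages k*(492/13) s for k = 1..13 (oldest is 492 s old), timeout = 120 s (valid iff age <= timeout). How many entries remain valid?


Ages are k * 492/13 s for k = 1..13 (spacing = 37.8462 s).
Entry k is valid iff k * 492/13 <= 120 iff k <= 13 * 120 / 492 = 3.1707
n_valid = floor(3.1707) = 3
(n_stale = 13 - 3 = 10)

3


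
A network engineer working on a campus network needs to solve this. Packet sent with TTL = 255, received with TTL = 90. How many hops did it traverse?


Given: initial TTL = 255, received TTL = 90
Hops = initial TTL - received TTL
Hops = 255 - 90 = 165

165


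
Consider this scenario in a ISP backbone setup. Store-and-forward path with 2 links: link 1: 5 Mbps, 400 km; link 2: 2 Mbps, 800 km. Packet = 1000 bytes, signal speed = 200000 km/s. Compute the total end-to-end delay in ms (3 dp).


Packet = 1000 bytes = 8000 bits. Store-and-forward: sum (t_trans + t_prop) per link.
Link 1: t_trans = 8000/(5*10^6) s = 1.6000 ms; t_prop = 400/200000 s = 2.0000 ms; subtotal = 3.6000 ms
Link 2: t_trans = 8000/(2*10^6) s = 4.0000 ms; t_prop = 800/200000 s = 4.0000 ms; subtotal = 8.0000 ms
End-to-end = 3.6000 + 8.0000 = 11.6000 ms -> 11.600 ms (3 dp)

11.600


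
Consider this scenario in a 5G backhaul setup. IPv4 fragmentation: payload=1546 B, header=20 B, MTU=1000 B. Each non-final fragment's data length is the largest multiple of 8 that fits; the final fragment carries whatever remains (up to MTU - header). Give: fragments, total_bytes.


Max data per non-final fragment = floor((MTU - header)/8)*8 = floor((1000 - 20)/8)*8 = floor(980/8)*8 = 976 B
Final fragment needs no 8-byte alignment: it can carry up to MTU - header = 980 B
Non-final fragments needed = ceil((payload - 980) / 976) = ceil(566/976) = ceil(0.5799) = 1
Number of fragments = 1 + 1 = 2
Fragment sizes (data): 1 * 976 B + 570 B (last, 570 <= 980 OK)
Total bytes sent = payload + n_frags * header = 1546 + 2*20 = 1546 + 40 = 1586 B

2, 1586


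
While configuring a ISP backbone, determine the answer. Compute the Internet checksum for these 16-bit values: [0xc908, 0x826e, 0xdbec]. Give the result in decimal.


Given words: [0xc908, 0x826e, 0xdbec]
Step 1: Sum all words
Raw sum = 51464 + 33390 + 56300 = 141154
Step 2: Fold carry: (10082 + 2) = 10084
One's complement = ~10084 & 0xFFFF = 55451

55451


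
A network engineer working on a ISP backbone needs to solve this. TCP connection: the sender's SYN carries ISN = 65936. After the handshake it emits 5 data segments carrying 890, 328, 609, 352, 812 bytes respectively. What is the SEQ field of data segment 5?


The SYN occupies sequence number ISN = 65936, so the first data byte is ISN + 1 = 65937.
SEQ of data segment i = (ISN + 1) + sum of payload sizes of segments 1..i-1.
Segment 1: SEQ = 65937, payload = 890 bytes
Segment 2: SEQ = 66827, payload = 328 bytes
Segment 3: SEQ = 67155, payload = 609 bytes
Segment 4: SEQ = 67764, payload = 352 bytes
Segment 5: SEQ = 68116, payload = 812 bytes
SEQ of segment 5 = 65937 + 890 + 328 + 609 + 352 = 68116

68116


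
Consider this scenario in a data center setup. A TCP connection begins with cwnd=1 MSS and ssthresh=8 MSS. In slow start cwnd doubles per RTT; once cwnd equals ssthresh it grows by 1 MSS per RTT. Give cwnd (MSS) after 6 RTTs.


RTT 0: cwnd = 1 MSS (initial)
RTT 1: cwnd = 2 MSS (slow start, doubled)
RTT 2: cwnd = 4 MSS (slow start, doubled)
RTT 3: cwnd = 8 MSS (slow start, doubled)
RTT 4: cwnd = 9 MSS (congestion avoidance, +1)
RTT 5: cwnd = 10 MSS (congestion avoidance, +1)
RTT 6: cwnd = 11 MSS (congestion avoidance, +1)

11


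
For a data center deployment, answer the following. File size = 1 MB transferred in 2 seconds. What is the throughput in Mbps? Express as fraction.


Given: file = 1 MB, time = 2 s
File in Mb = 1 * 8 = 8 Mb
Throughput = 8 / 2 Mbps
Throughput = 4 Mbps

4


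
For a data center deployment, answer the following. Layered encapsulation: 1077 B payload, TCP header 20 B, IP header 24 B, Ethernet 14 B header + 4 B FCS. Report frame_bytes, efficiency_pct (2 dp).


TCP segment = 1077 + 20 = 1097 B
IP packet = 1097 + 24 = 1121 B
Ethernet frame = 1121 + 14 + 4 = 1139 B
Efficiency = app / frame = 1077 / 1139 = 0.945566 = 94.5566% -> 94.56% (2 dp)

1139, 94.56


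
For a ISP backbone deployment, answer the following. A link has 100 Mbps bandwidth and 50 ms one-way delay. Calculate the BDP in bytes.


Given: bandwidth = 100 Mbps, delay = 50 ms
BDP in bits = 100 * 10^6 * 50 / 1000
BDP in bits = 5000000
BDP in bytes = 5000000 / 8 = 625000

625000


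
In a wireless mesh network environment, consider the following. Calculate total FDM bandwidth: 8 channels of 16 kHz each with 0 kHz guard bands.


Given: 8 channels, 16 kHz each, guard = 0 kHz
Channel bandwidth = 8 * 16 = 128 kHz
Guard bands = 7 gaps * 0 kHz = 0 kHz
Total = 128 + 0 = 128 kHz

128


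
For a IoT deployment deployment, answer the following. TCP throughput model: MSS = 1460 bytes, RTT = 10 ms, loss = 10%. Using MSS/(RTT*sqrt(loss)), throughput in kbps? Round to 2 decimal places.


Given: MSS = 1460 bytes, RTT = 10 ms, loss = 10%
RTT in seconds = 10 / 1000 = 0.01
Loss rate = 10% = 0.1
sqrt(loss) = sqrt(0.1) = 0.316227766017
Throughput (bytes/s) = 1460 / (0.01 * 0.316227766017) = 461692.5384
Throughput (kbps) = 461692.5384 * 8 / 1000 = 3693.540307 -> 3693.54 kbps (2 dp)

3693.54


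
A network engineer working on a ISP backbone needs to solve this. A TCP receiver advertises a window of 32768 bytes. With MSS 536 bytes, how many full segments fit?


Given: RWND = 32768 bytes, MSS = 536 bytes
Full segments = floor(RWND / MSS)
Full segments = floor(32768 / 536)
Full segments = floor(61.1343) = 61

61


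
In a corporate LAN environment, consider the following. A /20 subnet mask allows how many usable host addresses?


Given: subnet mask /20
Host bits = 32 - 20 = 12
Total addresses = 2^12 = 4096
Usable hosts = 4096 - 2 (network + broadcast) = 4094

4094


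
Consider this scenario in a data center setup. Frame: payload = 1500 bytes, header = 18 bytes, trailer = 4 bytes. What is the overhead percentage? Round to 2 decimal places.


Given: payload = 1500 B, header = 18 B, trailer = 4 B
Overhead bytes = header + trailer = 18 + 4 = 22
Total frame = payload + overhead = 1500 + 22 = 1522
Overhead % = 22 / 1522 * 100 = 1.4455% -> 1.45% (2 dp)

1.45


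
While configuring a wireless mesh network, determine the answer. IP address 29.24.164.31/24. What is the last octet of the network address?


Given: IP = 29.24.164.31, prefix = /24
Subnet mask = 255.255.255.0
Last octet of IP: 31
Last octet of mask: 0
Network last octet = 31 AND 0 = 0

0


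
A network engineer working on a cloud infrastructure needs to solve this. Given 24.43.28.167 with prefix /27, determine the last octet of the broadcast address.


Given: IP = 24.43.28.167, prefix = /27
Host bits = 32 - 27 = 5
Network last octet = 167 AND mask = 160
Host part size = 2^5 - 1 = 31
Broadcast last octet = 160 OR 31 = 191

191


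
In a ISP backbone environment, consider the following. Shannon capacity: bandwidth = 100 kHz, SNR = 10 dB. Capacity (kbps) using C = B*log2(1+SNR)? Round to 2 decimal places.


Given: B = 100 kHz, SNR = 10 dB
SNR linear = 10^(10/10) = 10
1 + SNR = 11
log2(11) = 3.4594316186
C = 100 * 1000 * 3.4594316186 = 345943.1619 bps
C = 345.943162 kbps -> 345.94 kbps (2 dp)

345.94


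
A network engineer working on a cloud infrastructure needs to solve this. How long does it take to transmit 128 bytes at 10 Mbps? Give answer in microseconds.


Given: packet = 128 bytes, bandwidth = 10 Mbps
Packet in bits = 128 * 8 = 1024 bits
Bandwidth = 10 * 10^6 = 10000000 bps
Time = 1024 / 10000000 seconds
Time in us = 1024 * 10^6 / 10000000 = 102.4

102.4


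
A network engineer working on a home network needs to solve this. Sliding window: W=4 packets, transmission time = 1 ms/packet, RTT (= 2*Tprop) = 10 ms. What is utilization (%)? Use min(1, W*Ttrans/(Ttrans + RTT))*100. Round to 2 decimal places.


Given: W = 4, Ttrans = 1 ms, RTT = 10 ms (= 2 * Tprop, Tprop = 5 ms)
Cycle time = Ttrans + RTT = 1 + 10 = 11 ms (first packet sent until its ACK returns)
W * Ttrans = 4 * 1 = 4 ms of sending per cycle
W * Ttrans / (Ttrans + RTT) = 4 / 11 = 0.363636
U = min(1, 0.363636) = 0.363636
U% = 36.36%

36.36


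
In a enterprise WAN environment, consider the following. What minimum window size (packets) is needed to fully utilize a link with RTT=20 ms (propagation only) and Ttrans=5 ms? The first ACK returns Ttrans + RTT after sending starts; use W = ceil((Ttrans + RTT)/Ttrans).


Given: Ttrans = 5 ms, RTT = 20 ms (= 2 * Tprop, Tprop = 10 ms)
Time until first ACK returns = Ttrans + RTT = 5 + 20 = 25 ms
Need W * Ttrans >= Ttrans + RTT  ->  W >= (Ttrans + RTT) / Ttrans
(Ttrans + RTT) / Ttrans = 25 / 5 = 5
W_min = ceil(5) = 5

5


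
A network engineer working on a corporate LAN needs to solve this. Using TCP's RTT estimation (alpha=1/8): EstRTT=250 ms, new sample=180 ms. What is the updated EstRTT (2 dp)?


Given: EstRTT = 250 ms, SampleRTT = 180 ms, alpha = 1/8
New EstRTT = (1 - alpha) * EstRTT + alpha * SampleRTT
(7/8) * 250 = 218.75
(1/8) * 180 = 22.5
New EstRTT = 218.75 + 22.5 = 241.25 ms -> 241.25 ms (2 dp)

241.25


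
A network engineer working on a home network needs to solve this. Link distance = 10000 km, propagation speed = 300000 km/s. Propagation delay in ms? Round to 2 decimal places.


Given: distance = 10000 km, speed = 300000 km/s
Delay = distance / speed = 10000 / 300000 seconds
Delay in ms = 10000 * 1000 / 300000
Delay = 33.3333 ms
Rounded to 2 dp = 33.33 ms

33.33


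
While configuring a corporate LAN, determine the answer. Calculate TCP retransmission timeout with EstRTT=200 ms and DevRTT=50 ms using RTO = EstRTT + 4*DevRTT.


Given: EstRTT = 200 ms, DevRTT = 50 ms
Timeout = EstRTT + 4 * DevRTT
4 * DevRTT = 4 * 50 = 200
Timeout = 200 + 200 = 400 ms

400


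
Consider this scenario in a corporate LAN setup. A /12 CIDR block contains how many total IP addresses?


Given: CIDR prefix /12
Host bits = 32 - 12 = 20
Total addresses = 2^20 = 1048576

1048576


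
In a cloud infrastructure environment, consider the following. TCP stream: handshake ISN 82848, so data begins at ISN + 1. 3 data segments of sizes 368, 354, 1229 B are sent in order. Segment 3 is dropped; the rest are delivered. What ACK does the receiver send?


SYN uses sequence number 82848; first data byte = ISN + 1 = 82849.
Segment 1: SEQ = 82849, len = 368 B, covers [82849, 83216]
Segment 2: SEQ = 83217, len = 354 B, covers [83217, 83570]
Segment 3: SEQ = 83571, len = 1229 B, covers [83571, 84799] [LOST]
In-order data received: bytes [82849, 83570] (segments 1..2).
Segment 3 missing -> gap begins at byte 83571.
Cumulative ACK = next expected in-order byte = 82849 + 368 + 354 = 83571

83571


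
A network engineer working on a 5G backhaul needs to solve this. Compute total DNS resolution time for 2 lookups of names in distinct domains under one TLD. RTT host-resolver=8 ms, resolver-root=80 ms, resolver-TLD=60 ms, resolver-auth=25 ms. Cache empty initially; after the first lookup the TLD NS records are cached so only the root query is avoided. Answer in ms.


Lookup 1 (cold cache): local + root + TLD + auth = 8 + 80 + 60 + 25 = 173 ms
Lookups 2..2 (TLD NS cached -> skip root; new domain -> still ask TLD and auth): local + TLD + auth = 8 + 60 + 25 = 93 ms each
Remaining 1 lookups: 1 * 93 = 93 ms
Total = 173 + 93 = 266 ms

266


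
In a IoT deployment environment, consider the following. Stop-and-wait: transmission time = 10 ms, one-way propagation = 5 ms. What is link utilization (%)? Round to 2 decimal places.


Given: Ttrans = 10 ms, Tprop = 5 ms
RTT = 2 * Tprop = 2 * 5 = 10 ms
U = Ttrans / (Ttrans + RTT)
U = 10 / (10 + 10)
U = 10 / 20 = 0.5
U% = 50.00%

50.00


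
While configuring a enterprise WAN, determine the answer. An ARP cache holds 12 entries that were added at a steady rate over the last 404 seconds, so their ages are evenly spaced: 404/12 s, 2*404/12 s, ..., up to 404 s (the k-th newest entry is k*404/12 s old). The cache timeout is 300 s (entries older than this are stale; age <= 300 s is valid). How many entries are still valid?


Ages are k * 404/12 s for k = 1..12 (spacing = 33.6667 s).
Entry k is valid iff k * 404/12 <= 300 iff k <= 12 * 300 / 404 = 8.9109
n_valid = floor(8.9109) = 8
(n_stale = 12 - 8 = 4)

8


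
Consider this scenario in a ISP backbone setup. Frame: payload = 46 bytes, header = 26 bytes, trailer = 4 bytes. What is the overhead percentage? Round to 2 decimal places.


Given: payload = 46 B, header = 26 B, trailer = 4 B
Overhead bytes = header + trailer = 26 + 4 = 30
Total frame = payload + overhead = 46 + 30 = 76
Overhead % = 30 / 76 * 100 = 39.4737% -> 39.47% (2 dp)

39.47


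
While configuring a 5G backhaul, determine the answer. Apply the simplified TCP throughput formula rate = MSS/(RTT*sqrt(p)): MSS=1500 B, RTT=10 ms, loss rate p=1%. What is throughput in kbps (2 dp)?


Given: MSS = 1500 bytes, RTT = 10 ms, loss = 1%
RTT in seconds = 10 / 1000 = 0.01
Loss rate = 1% = 0.01
sqrt(loss) = sqrt(0.01) = 0.1
Throughput (bytes/s) = 1500 / (0.01 * 0.1) = 1500000.0000
Throughput (kbps) = 1500000.0000 * 8 / 1000 = 12000.000000 -> 12000.00 kbps (2 dp)

12000.00


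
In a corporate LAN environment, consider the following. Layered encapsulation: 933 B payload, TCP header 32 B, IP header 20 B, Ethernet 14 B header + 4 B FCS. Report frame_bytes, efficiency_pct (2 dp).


TCP segment = 933 + 32 = 965 B
IP packet = 965 + 20 = 985 B
Ethernet frame = 985 + 14 + 4 = 1003 B
Efficiency = app / frame = 933 / 1003 = 0.930209 = 93.0209% -> 93.02% (2 dp)

1003, 93.02


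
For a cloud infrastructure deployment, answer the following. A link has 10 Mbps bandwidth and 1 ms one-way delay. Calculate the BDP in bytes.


Given: bandwidth = 10 Mbps, delay = 1 ms
BDP in bits = 10 * 10^6 * 1 / 1000
BDP in bits = 10000
BDP in bytes = 10000 / 8 = 1250

1250


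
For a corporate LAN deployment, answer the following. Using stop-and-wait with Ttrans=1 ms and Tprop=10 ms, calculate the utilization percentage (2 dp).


Given: Ttrans = 1 ms, Tprop = 10 ms
RTT = 2 * Tprop = 2 * 10 = 20 ms
U = Ttrans / (Ttrans + RTT)
U = 1 / (1 + 20)
U = 1 / 21 = 0.047619
U% = 4.76%

4.76


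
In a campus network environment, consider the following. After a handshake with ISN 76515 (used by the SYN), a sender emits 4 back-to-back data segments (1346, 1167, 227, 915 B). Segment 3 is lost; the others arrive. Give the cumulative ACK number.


SYN uses sequence number 76515; first data byte = ISN + 1 = 76516.
Segment 1: SEQ = 76516, len = 1346 B, covers [76516, 77861]
Segment 2: SEQ = 77862, len = 1167 B, covers [77862, 79028]
Segment 3: SEQ = 79029, len = 227 B, covers [79029, 79255] [LOST]
Segment 4: SEQ = 79256, len = 915 B, covers [79256, 80170]
In-order data received: bytes [76516, 79028] (segments 1..2).
Segment 3 missing -> gap begins at byte 79029; later segments buffered out of order.
Cumulative ACK = next expected in-order byte = 76516 + 1346 + 1167 = 79029

79029


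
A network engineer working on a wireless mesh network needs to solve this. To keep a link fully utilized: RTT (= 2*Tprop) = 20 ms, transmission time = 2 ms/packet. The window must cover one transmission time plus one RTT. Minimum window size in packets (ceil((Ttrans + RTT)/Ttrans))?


Given: Ttrans = 2 ms, RTT = 20 ms (= 2 * Tprop, Tprop = 10 ms)
Time until first ACK returns = Ttrans + RTT = 2 + 20 = 22 ms
Need W * Ttrans >= Ttrans + RTT  ->  W >= (Ttrans + RTT) / Ttrans
(Ttrans + RTT) / Ttrans = 22 / 2 = 11
W_min = ceil(11) = 11

11


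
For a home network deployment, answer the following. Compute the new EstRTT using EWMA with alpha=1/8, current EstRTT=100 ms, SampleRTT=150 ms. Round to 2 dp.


Given: EstRTT = 100 ms, SampleRTT = 150 ms, alpha = 1/8
New EstRTT = (1 - alpha) * EstRTT + alpha * SampleRTT
(7/8) * 100 = 87.5
(1/8) * 150 = 18.75
New EstRTT = 87.5 + 18.75 = 106.25 ms -> 106.25 ms (2 dp)

106.25


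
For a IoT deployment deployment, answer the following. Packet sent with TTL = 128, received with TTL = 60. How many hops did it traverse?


Given: initial TTL = 128, received TTL = 60
Hops = initial TTL - received TTL
Hops = 128 - 60 = 68

68


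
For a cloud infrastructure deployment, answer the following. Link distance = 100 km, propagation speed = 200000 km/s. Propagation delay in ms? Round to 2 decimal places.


Given: distance = 100 km, speed = 200000 km/s
Delay = distance / speed = 100 / 200000 seconds
Delay in ms = 100 * 1000 / 200000
Delay = 0.5000 ms
Rounded to 2 dp = 0.50 ms

0.50


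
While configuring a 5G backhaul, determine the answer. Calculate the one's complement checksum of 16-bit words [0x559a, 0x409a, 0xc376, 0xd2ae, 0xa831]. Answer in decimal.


Given words: [0x559a, 0x409a, 0xc376, 0xd2ae, 0xa831]
Step 1: Sum all words
Raw sum = 21914 + 16538 + 50038 + 53934 + 43057 = 185481
Step 2: Fold carry: (54409 + 2) = 54411
One's complement = ~54411 & 0xFFFF = 11124

11124


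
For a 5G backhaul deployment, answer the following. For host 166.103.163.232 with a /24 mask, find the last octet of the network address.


Given: IP = 166.103.163.232, prefix = /24
Subnet mask = 255.255.255.0
Last octet of IP: 232
Last octet of mask: 0
Network last octet = 232 AND 0 = 0

0


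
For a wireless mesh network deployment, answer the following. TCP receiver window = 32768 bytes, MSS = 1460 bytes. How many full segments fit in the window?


Given: RWND = 32768 bytes, MSS = 1460 bytes
Full segments = floor(RWND / MSS)
Full segments = floor(32768 / 1460)
Full segments = floor(22.4438) = 22

22


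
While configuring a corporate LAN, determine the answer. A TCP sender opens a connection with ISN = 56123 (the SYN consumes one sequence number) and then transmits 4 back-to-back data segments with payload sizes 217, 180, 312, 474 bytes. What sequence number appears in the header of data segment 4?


The SYN occupies sequence number ISN = 56123, so the first data byte is ISN + 1 = 56124.
SEQ of data segment i = (ISN + 1) + sum of payload sizes of segments 1..i-1.
Segment 1: SEQ = 56124, payload = 217 bytes
Segment 2: SEQ = 56341, payload = 180 bytes
Segment 3: SEQ = 56521, payload = 312 bytes
Segment 4: SEQ = 56833, payload = 474 bytes
SEQ of segment 4 = 56124 + 217 + 180 + 312 = 56833

56833


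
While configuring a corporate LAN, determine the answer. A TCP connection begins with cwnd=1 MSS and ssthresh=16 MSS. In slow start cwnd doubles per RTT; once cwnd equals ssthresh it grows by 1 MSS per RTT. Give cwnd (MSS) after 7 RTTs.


RTT 0: cwnd = 1 MSS (initial)
RTT 1: cwnd = 2 MSS (slow start, doubled)
RTT 2: cwnd = 4 MSS (slow start, doubled)
RTT 3: cwnd = 8 MSS (slow start, doubled)
RTT 4: cwnd = 16 MSS (slow start, doubled)
RTT 5: cwnd = 17 MSS (congestion avoidance, +1)
RTT 6: cwnd = 18 MSS (congestion avoidance, +1)
RTT 7: cwnd = 19 MSS (congestion avoidance, +1)

19


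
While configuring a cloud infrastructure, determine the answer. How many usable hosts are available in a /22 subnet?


Given: subnet mask /22
Host bits = 32 - 22 = 10
Total addresses = 2^10 = 1024
Usable hosts = 1024 - 2 (network + broadcast) = 1022

1022


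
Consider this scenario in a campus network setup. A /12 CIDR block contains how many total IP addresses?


Given: CIDR prefix /12
Host bits = 32 - 12 = 20
Total addresses = 2^20 = 1048576

1048576


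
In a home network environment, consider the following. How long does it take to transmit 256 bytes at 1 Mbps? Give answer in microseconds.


Given: packet = 256 bytes, bandwidth = 1 Mbps
Packet in bits = 256 * 8 = 2048 bits
Bandwidth = 1 * 10^6 = 1000000 bps
Time = 2048 / 1000000 seconds
Time in us = 2048 * 10^6 / 1000000 = 2048

2048


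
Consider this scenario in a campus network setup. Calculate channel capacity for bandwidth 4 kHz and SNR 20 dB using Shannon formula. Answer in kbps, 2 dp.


Given: B = 4 kHz, SNR = 20 dB
SNR linear = 10^(20/10) = 100
1 + SNR = 101
log2(101) = 6.6582114828
C = 4 * 1000 * 6.6582114828 = 26632.8459 bps
C = 26.632846 kbps -> 26.63 kbps (2 dp)

26.63


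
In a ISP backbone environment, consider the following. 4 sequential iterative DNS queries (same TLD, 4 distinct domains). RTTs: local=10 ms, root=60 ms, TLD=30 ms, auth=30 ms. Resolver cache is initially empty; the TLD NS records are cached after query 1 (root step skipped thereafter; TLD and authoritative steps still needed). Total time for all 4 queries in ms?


Lookup 1 (cold cache): local + root + TLD + auth = 10 + 60 + 30 + 30 = 130 ms
Lookups 2..4 (TLD NS cached -> skip root; new domain -> still ask TLD and auth): local + TLD + auth = 10 + 30 + 30 = 70 ms each
Remaining 3 lookups: 3 * 70 = 210 ms
Total = 130 + 210 = 340 ms

340


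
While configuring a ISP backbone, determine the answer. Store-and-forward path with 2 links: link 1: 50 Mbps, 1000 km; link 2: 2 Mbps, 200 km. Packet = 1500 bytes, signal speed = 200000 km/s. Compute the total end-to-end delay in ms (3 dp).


Packet = 1500 bytes = 12000 bits. Store-and-forward: sum (t_trans + t_prop) per link.
Link 1: t_trans = 12000/(50*10^6) s = 0.2400 ms; t_prop = 1000/200000 s = 5.0000 ms; subtotal = 5.2400 ms
Link 2: t_trans = 12000/(2*10^6) s = 6.0000 ms; t_prop = 200/200000 s = 1.0000 ms; subtotal = 7.0000 ms
End-to-end = 5.2400 + 7.0000 = 12.2400 ms -> 12.240 ms (3 dp)

12.240


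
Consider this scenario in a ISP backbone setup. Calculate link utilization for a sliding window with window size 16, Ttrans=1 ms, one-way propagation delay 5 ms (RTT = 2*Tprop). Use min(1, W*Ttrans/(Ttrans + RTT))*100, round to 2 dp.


Given: W = 16, Ttrans = 1 ms, RTT = 10 ms (= 2 * Tprop, Tprop = 5 ms)
Cycle time = Ttrans + RTT = 1 + 10 = 11 ms (first packet sent until its ACK returns)
W * Ttrans = 16 * 1 = 16 ms of sending per cycle
W * Ttrans / (Ttrans + RTT) = 16 / 11 = 1.454545
U = min(1, 1.454545) = 1.000000
U% = 100.00%

100.00


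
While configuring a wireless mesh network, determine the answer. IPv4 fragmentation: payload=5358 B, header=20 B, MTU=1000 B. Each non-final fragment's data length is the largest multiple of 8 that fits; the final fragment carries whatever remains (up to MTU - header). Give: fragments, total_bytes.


Max data per non-final fragment = floor((MTU - header)/8)*8 = floor((1000 - 20)/8)*8 = floor(980/8)*8 = 976 B
Final fragment needs no 8-byte alignment: it can carry up to MTU - header = 980 B
Non-final fragments needed = ceil((payload - 980) / 976) = ceil(4378/976) = ceil(4.4857) = 5
Number of fragments = 5 + 1 = 6
Fragment sizes (data): 5 * 976 B + 478 B (last, 478 <= 980 OK)
Total bytes sent = payload + n_frags * header = 5358 + 6*20 = 5358 + 120 = 5478 B

6, 5478


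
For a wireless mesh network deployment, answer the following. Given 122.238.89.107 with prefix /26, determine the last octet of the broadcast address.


Given: IP = 122.238.89.107, prefix = /26
Host bits = 32 - 26 = 6
Network last octet = 107 AND mask = 64
Host part size = 2^6 - 1 = 63
Broadcast last octet = 64 OR 63 = 127

127


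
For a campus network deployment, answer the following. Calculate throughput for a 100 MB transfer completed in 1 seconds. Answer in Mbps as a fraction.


Given: file = 100 MB, time = 1 s
File in Mb = 100 * 8 = 800 Mb
Throughput = 800 / 1 Mbps
Throughput = 800 Mbps

800


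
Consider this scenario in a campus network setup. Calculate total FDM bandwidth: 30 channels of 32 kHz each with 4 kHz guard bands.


Given: 30 channels, 32 kHz each, guard = 4 kHz
Channel bandwidth = 30 * 32 = 960 kHz
Guard bands = 29 gaps * 4 kHz = 116 kHz
Total = 960 + 116 = 1076 kHz

1076


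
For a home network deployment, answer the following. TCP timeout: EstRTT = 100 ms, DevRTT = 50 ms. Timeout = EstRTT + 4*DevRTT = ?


Given: EstRTT = 100 ms, DevRTT = 50 ms
Timeout = EstRTT + 4 * DevRTT
4 * DevRTT = 4 * 50 = 200
Timeout = 100 + 200 = 300 ms

300


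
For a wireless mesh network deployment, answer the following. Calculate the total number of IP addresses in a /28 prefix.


Given: CIDR prefix /28
Host bits = 32 - 28 = 4
Total addresses = 2^4 = 16

16


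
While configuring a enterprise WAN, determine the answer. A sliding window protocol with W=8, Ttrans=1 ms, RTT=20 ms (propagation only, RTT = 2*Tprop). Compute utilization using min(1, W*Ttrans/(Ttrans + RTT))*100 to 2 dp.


Given: W = 8, Ttrans = 1 ms, RTT = 20 ms (= 2 * Tprop, Tprop = 10 ms)
Cycle time = Ttrans + RTT = 1 + 20 = 21 ms (first packet sent until its ACK returns)
W * Ttrans = 8 * 1 = 8 ms of sending per cycle
W * Ttrans / (Ttrans + RTT) = 8 / 21 = 0.380952
U = min(1, 0.380952) = 0.380952
U% = 38.10%

38.10


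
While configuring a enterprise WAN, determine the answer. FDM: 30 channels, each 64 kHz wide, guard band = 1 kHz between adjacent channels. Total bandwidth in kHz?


Given: 30 channels, 64 kHz each, guard = 1 kHz
Channel bandwidth = 30 * 64 = 1920 kHz
Guard bands = 29 gaps * 1 kHz = 29 kHz
Total = 1920 + 29 = 1949 kHz

1949


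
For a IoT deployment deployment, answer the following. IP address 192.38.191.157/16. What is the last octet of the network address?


Given: IP = 192.38.191.157, prefix = /16
Subnet mask = 255.255.0.0
Last octet of IP: 157
Last octet of mask: 0
Network last octet = 157 AND 0 = 0

0


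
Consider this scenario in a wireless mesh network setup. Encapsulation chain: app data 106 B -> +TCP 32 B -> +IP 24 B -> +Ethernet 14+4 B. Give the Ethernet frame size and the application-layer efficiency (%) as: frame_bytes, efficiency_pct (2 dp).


TCP segment = 106 + 32 = 138 B
IP packet = 138 + 24 = 162 B
Ethernet frame = 162 + 14 + 4 = 180 B
Efficiency = app / frame = 106 / 180 = 0.588889 = 58.8889% -> 58.89% (2 dp)

180, 58.89


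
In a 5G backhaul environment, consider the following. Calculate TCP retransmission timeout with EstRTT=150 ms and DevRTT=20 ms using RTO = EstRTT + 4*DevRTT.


Given: EstRTT = 150 ms, DevRTT = 20 ms
Timeout = EstRTT + 4 * DevRTT
4 * DevRTT = 4 * 20 = 80
Timeout = 150 + 80 = 230 ms

230


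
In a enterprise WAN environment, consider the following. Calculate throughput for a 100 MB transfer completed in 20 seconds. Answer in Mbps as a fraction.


Given: file = 100 MB, time = 20 s
File in Mb = 100 * 8 = 800 Mb
Throughput = 800 / 20 Mbps
Throughput = 40 Mbps

40


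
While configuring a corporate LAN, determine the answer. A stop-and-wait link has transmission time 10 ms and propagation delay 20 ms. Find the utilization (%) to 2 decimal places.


Given: Ttrans = 10 ms, Tprop = 20 ms
RTT = 2 * Tprop = 2 * 20 = 40 ms
U = Ttrans / (Ttrans + RTT)
U = 10 / (10 + 40)
U = 10 / 50 = 0.2
U% = 20.00%

20.00


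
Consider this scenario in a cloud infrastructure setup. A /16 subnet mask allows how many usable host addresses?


Given: subnet mask /16
Host bits = 32 - 16 = 16
Total addresses = 2^16 = 65536
Usable hosts = 65536 - 2 (network + broadcast) = 65534

65534


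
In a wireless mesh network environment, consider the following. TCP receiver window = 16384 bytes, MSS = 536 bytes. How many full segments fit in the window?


Given: RWND = 16384 bytes, MSS = 536 bytes
Full segments = floor(RWND / MSS)
Full segments = floor(16384 / 536)
Full segments = floor(30.5672) = 30

30


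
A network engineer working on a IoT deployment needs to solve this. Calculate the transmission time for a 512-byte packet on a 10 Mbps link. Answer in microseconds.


Given: packet = 512 bytes, bandwidth = 10 Mbps
Packet in bits = 512 * 8 = 4096 bits
Bandwidth = 10 * 10^6 = 10000000 bps
Time = 4096 / 10000000 seconds
Time in us = 4096 * 10^6 / 10000000 = 409.6

409.6


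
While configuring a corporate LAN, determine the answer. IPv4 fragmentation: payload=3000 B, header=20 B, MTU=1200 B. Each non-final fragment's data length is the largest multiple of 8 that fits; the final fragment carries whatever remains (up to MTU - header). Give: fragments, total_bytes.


Max data per non-final fragment = floor((MTU - header)/8)*8 = floor((1200 - 20)/8)*8 = floor(1180/8)*8 = 1176 B
Final fragment needs no 8-byte alignment: it can carry up to MTU - header = 1180 B
Non-final fragments needed = ceil((payload - 1180) / 1176) = ceil(1820/1176) = ceil(1.5476) = 2
Number of fragments = 2 + 1 = 3
Fragment sizes (data): 2 * 1176 B + 648 B (last, 648 <= 1180 OK)
Total bytes sent = payload + n_frags * header = 3000 + 3*20 = 3000 + 60 = 3060 B

3, 3060


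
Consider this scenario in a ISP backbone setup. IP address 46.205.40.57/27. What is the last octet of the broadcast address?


Given: IP = 46.205.40.57, prefix = /27
Host bits = 32 - 27 = 5
Network last octet = 57 AND mask = 32
Host part size = 2^5 - 1 = 31
Broadcast last octet = 32 OR 31 = 63

63


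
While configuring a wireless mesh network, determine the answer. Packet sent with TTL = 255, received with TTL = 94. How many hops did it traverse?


Given: initial TTL = 255, received TTL = 94
Hops = initial TTL - received TTL
Hops = 255 - 94 = 161

161


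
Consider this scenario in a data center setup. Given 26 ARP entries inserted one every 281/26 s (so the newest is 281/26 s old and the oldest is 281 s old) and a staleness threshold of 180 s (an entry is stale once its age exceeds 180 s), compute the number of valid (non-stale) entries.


Ages are k * 281/26 s for k = 1..26 (spacing = 10.8077 s).
Entry k is valid iff k * 281/26 <= 180 iff k <= 26 * 180 / 281 = 16.6548
n_valid = floor(16.6548) = 16
(n_stale = 26 - 16 = 10)

16


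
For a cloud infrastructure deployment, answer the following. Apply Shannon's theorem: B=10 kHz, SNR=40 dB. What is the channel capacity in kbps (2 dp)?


Given: B = 10 kHz, SNR = 40 dB
SNR linear = 10^(40/10) = 10000
1 + SNR = 10001
log2(10001) = 13.2878566418
C = 10 * 1000 * 13.2878566418 = 132878.5664 bps
C = 132.878566 kbps -> 132.88 kbps (2 dp)

132.88


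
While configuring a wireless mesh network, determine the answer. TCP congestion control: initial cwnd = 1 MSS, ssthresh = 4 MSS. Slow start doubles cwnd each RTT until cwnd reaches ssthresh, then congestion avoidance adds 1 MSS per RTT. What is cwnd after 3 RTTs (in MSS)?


RTT 0: cwnd = 1 MSS (initial)
RTT 1: cwnd = 2 MSS (slow start, doubled)
RTT 2: cwnd = 4 MSS (slow start, doubled)
RTT 3: cwnd = 5 MSS (congestion avoidance, +1)

5


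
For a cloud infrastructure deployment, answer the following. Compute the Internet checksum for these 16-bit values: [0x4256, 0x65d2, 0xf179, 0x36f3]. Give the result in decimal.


Given words: [0x4256, 0x65d2, 0xf179, 0x36f3]
Step 1: Sum all words
Raw sum = 16982 + 26066 + 61817 + 14067 = 118932
Step 2: Fold carry: (53396 + 1) = 53397
One's complement = ~53397 & 0xFFFF = 12138

12138


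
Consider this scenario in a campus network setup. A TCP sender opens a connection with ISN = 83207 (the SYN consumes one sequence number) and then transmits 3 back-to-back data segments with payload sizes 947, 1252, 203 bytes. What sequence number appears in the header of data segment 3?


The SYN occupies sequence number ISN = 83207, so the first data byte is ISN + 1 = 83208.
SEQ of data segment i = (ISN + 1) + sum of payload sizes of segments 1..i-1.
Segment 1: SEQ = 83208, payload = 947 bytes
Segment 2: SEQ = 84155, payload = 1252 bytes
Segment 3: SEQ = 85407, payload = 203 bytes
SEQ of segment 3 = 83208 + 947 + 1252 = 85407

85407


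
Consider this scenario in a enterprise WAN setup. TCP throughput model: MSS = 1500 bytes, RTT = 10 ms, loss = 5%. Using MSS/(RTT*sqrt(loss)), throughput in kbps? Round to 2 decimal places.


Given: MSS = 1500 bytes, RTT = 10 ms, loss = 5%
RTT in seconds = 10 / 1000 = 0.01
Loss rate = 5% = 0.05
sqrt(loss) = sqrt(0.05) = 0.223606797750
Throughput (bytes/s) = 1500 / (0.01 * 0.223606797750) = 670820.3932
Throughput (kbps) = 670820.3932 * 8 / 1000 = 5366.563146 -> 5366.56 kbps (2 dp)

5366.56


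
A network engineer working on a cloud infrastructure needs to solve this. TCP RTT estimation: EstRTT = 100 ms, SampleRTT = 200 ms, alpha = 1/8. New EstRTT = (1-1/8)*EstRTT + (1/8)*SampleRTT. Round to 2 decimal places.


Given: EstRTT = 100 ms, SampleRTT = 200 ms, alpha = 1/8
New EstRTT = (1 - alpha) * EstRTT + alpha * SampleRTT
(7/8) * 100 = 87.5
(1/8) * 200 = 25
New EstRTT = 87.5 + 25 = 112.5 ms -> 112.50 ms (2 dp)

112.50


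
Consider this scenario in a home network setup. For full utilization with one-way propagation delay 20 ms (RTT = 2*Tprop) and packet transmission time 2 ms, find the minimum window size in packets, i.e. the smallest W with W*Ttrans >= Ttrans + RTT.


Given: Ttrans = 2 ms, RTT = 40 ms (= 2 * Tprop, Tprop = 20 ms)
Time until first ACK returns = Ttrans + RTT = 2 + 40 = 42 ms
Need W * Ttrans >= Ttrans + RTT  ->  W >= (Ttrans + RTT) / Ttrans
(Ttrans + RTT) / Ttrans = 42 / 2 = 21
W_min = ceil(21) = 21

21


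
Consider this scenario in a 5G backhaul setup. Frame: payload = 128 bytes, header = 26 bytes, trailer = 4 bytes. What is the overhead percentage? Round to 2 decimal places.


Given: payload = 128 B, header = 26 B, trailer = 4 B
Overhead bytes = header + trailer = 26 + 4 = 30
Total frame = payload + overhead = 128 + 30 = 158
Overhead % = 30 / 158 * 100 = 18.9873% -> 18.99% (2 dp)

18.99


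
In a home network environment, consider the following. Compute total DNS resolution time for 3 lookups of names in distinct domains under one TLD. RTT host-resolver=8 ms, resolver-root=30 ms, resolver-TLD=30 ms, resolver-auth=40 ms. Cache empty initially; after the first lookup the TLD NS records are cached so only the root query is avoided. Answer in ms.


Lookup 1 (cold cache): local + root + TLD + auth = 8 + 30 + 30 + 40 = 108 ms
Lookups 2..3 (TLD NS cached -> skip root; new domain -> still ask TLD and auth): local + TLD + auth = 8 + 30 + 40 = 78 ms each
Remaining 2 lookups: 2 * 78 = 156 ms
Total = 108 + 156 = 264 ms

264


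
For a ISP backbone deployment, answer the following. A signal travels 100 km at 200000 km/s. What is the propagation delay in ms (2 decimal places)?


Given: distance = 100 km, speed = 200000 km/s
Delay = distance / speed = 100 / 200000 seconds
Delay in ms = 100 * 1000 / 200000
Delay = 0.5000 ms
Rounded to 2 dp = 0.50 ms

0.50


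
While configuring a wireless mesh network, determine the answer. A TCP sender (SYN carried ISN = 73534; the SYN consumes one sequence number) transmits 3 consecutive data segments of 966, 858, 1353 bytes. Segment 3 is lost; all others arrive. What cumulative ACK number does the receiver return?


SYN uses sequence number 73534; first data byte = ISN + 1 = 73535.
Segment 1: SEQ = 73535, len = 966 B, covers [73535, 74500]
Segment 2: SEQ = 74501, len = 858 B, covers [74501, 75358]
Segment 3: SEQ = 75359, len = 1353 B, covers [75359, 76711] [LOST]
In-order data received: bytes [73535, 75358] (segments 1..2).
Segment 3 missing -> gap begins at byte 75359.
Cumulative ACK = next expected in-order byte = 73535 + 966 + 858 = 75359

75359


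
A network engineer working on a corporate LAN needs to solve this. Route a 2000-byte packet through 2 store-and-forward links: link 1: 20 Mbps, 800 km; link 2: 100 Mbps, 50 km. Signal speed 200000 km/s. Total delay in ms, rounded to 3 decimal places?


Packet = 2000 bytes = 16000 bits. Store-and-forward: sum (t_trans + t_prop) per link.
Link 1: t_trans = 16000/(20*10^6) s = 0.8000 ms; t_prop = 800/200000 s = 4.0000 ms; subtotal = 4.8000 ms
Link 2: t_trans = 16000/(100*10^6) s = 0.1600 ms; t_prop = 50/200000 s = 0.2500 ms; subtotal = 0.4100 ms
End-to-end = 4.8000 + 0.4100 = 5.2100 ms -> 5.210 ms (3 dp)

5.210


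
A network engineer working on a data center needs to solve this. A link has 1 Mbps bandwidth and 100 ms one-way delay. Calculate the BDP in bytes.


Given: bandwidth = 1 Mbps, delay = 100 ms
BDP in bits = 1 * 10^6 * 100 / 1000
BDP in bits = 100000
BDP in bytes = 100000 / 8 = 12500

12500


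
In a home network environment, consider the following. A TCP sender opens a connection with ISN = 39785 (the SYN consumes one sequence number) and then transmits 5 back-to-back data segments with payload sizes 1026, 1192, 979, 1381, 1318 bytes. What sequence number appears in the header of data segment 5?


The SYN occupies sequence number ISN = 39785, so the first data byte is ISN + 1 = 39786.
SEQ of data segment i = (ISN + 1) + sum of payload sizes of segments 1..i-1.
Segment 1: SEQ = 39786, payload = 1026 bytes
Segment 2: SEQ = 40812, payload = 1192 bytes
Segment 3: SEQ = 42004, payload = 979 bytes
Segment 4: SEQ = 42983, payload = 1381 bytes
Segment 5: SEQ = 44364, payload = 1318 bytes
SEQ of segment 5 = 39786 + 1026 + 1192 + 979 + 1381 = 44364

44364


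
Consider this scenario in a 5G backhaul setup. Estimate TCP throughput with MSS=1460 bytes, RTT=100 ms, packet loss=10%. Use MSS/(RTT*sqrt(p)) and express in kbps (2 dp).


Given: MSS = 1460 bytes, RTT = 100 ms, loss = 10%
RTT in seconds = 100 / 1000 = 0.1
Loss rate = 10% = 0.1
sqrt(loss) = sqrt(0.1) = 0.316227766017
Throughput (bytes/s) = 1460 / (0.1 * 0.316227766017) = 46169.2538
Throughput (kbps) = 46169.2538 * 8 / 1000 = 369.354031 -> 369.35 kbps (2 dp)

369.35


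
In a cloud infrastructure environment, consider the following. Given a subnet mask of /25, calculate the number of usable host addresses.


Given: subnet mask /25
Host bits = 32 - 25 = 7
Total addresses = 2^7 = 128
Usable hosts = 128 - 2 (network + broadcast) = 126

126


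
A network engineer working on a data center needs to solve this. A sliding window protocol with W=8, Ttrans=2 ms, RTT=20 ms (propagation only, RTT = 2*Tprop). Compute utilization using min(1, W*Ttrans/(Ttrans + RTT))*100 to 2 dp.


Given: W = 8, Ttrans = 2 ms, RTT = 20 ms (= 2 * Tprop, Tprop = 10 ms)
Cycle time = Ttrans + RTT = 2 + 20 = 22 ms (first packet sent until its ACK returns)
W * Ttrans = 8 * 2 = 16 ms of sending per cycle
W * Ttrans / (Ttrans + RTT) = 16 / 22 = 0.727273
U = min(1, 0.727273) = 0.727273
U% = 72.73%

72.73


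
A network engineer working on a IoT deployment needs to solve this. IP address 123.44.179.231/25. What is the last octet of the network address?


Given: IP = 123.44.179.231, prefix = /25
Subnet mask = 255.255.255.128
Last octet of IP: 231
Last octet of mask: 128
Network last octet = 231 AND 128 = 128

128


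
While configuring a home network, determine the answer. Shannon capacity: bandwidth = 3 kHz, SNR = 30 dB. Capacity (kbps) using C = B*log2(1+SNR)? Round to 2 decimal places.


Given: B = 3 kHz, SNR = 30 dB
SNR linear = 10^(30/10) = 1000
1 + SNR = 1001
log2(1001) = 9.9672262588
C = 3 * 1000 * 9.9672262588 = 29901.6788 bps
C = 29.901679 kbps -> 29.90 kbps (2 dp)

29.90


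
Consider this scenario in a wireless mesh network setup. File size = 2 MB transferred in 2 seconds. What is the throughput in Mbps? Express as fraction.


Given: file = 2 MB, time = 2 s
File in Mb = 2 * 8 = 16 Mb
Throughput = 16 / 2 Mbps
Throughput = 8 Mbps

8
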